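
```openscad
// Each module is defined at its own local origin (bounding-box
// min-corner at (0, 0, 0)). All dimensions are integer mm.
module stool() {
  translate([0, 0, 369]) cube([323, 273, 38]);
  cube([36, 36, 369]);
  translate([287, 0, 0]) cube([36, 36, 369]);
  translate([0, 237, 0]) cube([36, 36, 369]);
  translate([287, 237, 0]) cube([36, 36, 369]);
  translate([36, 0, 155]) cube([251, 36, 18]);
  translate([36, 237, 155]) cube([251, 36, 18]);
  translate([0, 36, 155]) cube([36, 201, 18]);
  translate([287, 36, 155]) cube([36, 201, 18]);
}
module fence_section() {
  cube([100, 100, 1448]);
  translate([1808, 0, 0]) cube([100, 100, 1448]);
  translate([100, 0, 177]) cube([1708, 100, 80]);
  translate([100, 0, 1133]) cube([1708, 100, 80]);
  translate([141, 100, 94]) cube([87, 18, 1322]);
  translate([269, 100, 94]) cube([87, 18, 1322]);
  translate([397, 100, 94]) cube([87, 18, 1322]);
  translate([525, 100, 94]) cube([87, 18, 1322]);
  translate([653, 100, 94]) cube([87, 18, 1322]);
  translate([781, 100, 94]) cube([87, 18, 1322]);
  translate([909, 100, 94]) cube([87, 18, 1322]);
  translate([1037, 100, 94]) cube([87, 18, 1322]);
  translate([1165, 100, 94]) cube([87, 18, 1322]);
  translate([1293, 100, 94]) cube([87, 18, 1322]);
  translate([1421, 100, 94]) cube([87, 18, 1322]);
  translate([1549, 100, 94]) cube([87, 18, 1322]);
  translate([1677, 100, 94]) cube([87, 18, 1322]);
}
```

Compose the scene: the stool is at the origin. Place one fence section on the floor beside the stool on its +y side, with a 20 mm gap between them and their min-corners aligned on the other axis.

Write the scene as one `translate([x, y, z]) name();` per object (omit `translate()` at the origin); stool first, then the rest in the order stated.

stool();
translate([0, 293, 0]) fence_section();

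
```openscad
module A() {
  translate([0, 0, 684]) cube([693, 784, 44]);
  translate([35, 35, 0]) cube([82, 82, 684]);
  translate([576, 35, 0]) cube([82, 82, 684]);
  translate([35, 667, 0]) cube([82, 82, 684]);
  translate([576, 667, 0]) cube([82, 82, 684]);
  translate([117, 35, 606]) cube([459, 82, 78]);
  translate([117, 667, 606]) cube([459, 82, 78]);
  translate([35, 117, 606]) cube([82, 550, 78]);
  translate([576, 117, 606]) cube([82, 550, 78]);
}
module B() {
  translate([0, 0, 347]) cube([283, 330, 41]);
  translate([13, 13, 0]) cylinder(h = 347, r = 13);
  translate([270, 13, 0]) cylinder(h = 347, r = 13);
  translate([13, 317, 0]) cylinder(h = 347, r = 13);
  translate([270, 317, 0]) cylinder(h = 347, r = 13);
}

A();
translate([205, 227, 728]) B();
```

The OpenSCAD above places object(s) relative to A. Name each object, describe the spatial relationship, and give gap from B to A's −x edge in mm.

The stool's min-x is at 205; the table's min-x is 0; gap = 205 mm.

A is a table. B is a stool. The stool is on top of the table, centred. The gap from the stool to the table's −x edge is 205 mm.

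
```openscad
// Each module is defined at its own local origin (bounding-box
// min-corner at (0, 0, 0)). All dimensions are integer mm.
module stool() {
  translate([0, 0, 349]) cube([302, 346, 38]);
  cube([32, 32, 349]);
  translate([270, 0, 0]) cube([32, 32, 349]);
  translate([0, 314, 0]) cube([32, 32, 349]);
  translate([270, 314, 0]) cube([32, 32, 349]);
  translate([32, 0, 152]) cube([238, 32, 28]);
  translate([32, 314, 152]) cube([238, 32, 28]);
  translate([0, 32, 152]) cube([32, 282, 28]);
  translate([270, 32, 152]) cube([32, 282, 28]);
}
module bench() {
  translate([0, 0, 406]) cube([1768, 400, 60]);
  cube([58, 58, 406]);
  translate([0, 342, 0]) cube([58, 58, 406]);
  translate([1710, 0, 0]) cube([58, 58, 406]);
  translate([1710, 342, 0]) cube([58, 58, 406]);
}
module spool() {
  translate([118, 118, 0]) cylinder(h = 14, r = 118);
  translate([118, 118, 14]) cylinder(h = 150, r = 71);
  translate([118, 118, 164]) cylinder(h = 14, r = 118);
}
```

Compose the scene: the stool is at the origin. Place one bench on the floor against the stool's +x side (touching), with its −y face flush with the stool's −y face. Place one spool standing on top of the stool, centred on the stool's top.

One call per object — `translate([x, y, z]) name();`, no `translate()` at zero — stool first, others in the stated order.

stool();
translate([302, 0, 0]) bench();
translate([33, 55, 387]) spool();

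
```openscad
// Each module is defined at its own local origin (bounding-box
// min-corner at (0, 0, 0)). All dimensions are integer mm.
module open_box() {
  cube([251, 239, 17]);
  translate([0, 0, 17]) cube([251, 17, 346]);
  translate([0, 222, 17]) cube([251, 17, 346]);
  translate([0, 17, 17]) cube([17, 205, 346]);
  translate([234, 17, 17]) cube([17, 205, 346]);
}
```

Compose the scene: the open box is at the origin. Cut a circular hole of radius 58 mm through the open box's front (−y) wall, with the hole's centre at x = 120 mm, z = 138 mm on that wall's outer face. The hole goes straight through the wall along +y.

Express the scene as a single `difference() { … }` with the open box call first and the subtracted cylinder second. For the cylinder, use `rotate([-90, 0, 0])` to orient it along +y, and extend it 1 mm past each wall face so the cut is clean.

difference() {
  open_box();
  translate([120, -1, 138]) rotate([-90, 0, 0]) cylinder(h = 19, r = 58);
}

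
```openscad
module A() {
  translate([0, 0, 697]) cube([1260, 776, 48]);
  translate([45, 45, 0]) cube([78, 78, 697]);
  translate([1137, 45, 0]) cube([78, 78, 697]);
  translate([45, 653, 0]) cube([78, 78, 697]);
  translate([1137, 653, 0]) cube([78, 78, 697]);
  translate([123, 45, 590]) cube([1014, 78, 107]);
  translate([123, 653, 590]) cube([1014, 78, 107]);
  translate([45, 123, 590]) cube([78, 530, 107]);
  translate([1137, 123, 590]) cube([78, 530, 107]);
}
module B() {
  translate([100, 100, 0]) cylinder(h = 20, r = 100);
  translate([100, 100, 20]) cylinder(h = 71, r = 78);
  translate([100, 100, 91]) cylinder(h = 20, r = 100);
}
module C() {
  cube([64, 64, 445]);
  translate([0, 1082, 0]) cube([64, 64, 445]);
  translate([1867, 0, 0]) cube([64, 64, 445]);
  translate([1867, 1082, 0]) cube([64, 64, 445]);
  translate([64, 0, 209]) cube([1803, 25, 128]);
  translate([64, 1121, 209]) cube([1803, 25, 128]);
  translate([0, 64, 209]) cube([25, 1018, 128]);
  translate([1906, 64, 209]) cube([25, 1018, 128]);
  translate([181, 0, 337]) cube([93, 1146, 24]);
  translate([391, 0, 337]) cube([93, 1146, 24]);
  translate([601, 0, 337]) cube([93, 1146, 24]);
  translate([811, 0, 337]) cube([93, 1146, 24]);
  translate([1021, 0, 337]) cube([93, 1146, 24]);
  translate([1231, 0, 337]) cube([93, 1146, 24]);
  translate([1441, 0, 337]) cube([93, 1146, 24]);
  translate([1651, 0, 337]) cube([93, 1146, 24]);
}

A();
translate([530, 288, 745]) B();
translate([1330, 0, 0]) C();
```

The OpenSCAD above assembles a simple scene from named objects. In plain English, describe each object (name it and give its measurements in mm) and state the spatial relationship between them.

A is a rectangular dining table. The top is 1260×776×48 mm with its upper surface at z = 745 mm. It stands on four 78×78 mm square legs, each inset 45 mm from the nearest pair of top edges, running from the floor to the underside of the top. Four apron rails, 78 mm thick and 107 mm tall, run between adjacent legs with their top edges flush with the underside of the top and their outer faces flush with the legs' outer faces.

B is a spool: two coaxial disc flanges of radius 100 mm and thickness 20 mm, joined by a core cylinder of radius 78 mm and height 71 mm. The lower flange rests on z = 0 and the three cylinders share a vertical axis.

C is a bed frame 1931 mm long (x) by 1146 mm wide (y). Four 64×64 mm corner posts, 445 mm tall, at the corners of the footprint. Four rails of 25 mm thickness and 128 mm height run between adjacent posts with their undersides at z = 209 mm, their outer faces flush with the outside of the frame (the two x-running rails run between the posts' inner faces; the two y-running rails run between the posts' inner faces). 8 slats, each 93 mm wide (x) and 24 mm thick, lie across the top of the two x-running rails, running the full 1146 mm width of the frame in y; the slats are evenly spaced along x between the inner faces of the end posts with equal gaps (rounded down to the nearest mm) at the −x end and between each pair — any rounding remainder accumulates at the +x end.

The spool is on top of the table, centred. The bed frame is on the floor beside the table on its +x side.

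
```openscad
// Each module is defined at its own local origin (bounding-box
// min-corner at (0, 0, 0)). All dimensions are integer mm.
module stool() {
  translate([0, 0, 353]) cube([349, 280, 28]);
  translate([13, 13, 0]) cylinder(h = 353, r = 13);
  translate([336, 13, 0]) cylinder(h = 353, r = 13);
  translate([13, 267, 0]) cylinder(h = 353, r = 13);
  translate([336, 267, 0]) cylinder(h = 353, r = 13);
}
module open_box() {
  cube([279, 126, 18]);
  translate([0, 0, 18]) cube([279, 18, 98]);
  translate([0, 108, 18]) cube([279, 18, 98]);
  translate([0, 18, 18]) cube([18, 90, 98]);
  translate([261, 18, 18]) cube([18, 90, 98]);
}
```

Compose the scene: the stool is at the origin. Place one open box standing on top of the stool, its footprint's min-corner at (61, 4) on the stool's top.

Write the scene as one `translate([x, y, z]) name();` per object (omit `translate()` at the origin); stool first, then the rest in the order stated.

stool();
translate([61, 4, 381]) open_box();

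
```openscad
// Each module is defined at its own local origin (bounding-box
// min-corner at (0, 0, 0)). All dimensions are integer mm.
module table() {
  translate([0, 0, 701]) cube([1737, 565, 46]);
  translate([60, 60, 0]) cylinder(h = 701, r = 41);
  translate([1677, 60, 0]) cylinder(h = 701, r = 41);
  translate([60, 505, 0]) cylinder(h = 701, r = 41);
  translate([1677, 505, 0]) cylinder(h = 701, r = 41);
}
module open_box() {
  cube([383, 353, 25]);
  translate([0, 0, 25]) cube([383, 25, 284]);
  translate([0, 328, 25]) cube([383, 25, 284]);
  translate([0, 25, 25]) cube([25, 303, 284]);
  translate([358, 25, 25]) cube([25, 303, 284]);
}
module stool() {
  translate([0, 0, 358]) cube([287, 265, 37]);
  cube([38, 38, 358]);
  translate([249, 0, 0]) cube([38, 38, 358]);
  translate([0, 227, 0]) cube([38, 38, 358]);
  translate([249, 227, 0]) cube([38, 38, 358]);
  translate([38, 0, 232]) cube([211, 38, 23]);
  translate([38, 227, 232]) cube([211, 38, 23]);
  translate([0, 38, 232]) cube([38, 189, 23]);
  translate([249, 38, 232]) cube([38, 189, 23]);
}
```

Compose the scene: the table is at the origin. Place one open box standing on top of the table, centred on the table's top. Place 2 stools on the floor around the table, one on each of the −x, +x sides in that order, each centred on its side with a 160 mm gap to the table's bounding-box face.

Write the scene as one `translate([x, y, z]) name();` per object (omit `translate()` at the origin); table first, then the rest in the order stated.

table();
translate([677, 106, 747]) open_box();
translate([-447, 150, 0]) stool();
translate([1897, 150, 0]) stool();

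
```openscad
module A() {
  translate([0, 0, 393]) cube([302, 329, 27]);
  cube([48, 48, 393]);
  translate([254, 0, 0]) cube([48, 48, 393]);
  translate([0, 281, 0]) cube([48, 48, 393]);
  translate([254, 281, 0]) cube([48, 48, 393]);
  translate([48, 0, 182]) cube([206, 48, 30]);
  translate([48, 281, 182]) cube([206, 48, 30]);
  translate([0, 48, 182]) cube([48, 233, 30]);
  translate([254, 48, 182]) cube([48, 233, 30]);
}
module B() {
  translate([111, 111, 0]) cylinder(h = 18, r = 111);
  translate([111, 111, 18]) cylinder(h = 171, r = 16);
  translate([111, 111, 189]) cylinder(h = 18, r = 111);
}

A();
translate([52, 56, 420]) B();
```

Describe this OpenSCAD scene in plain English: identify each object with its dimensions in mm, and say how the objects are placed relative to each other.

A is a four-legged stool. The seat is a 302×329×27 mm slab whose top surface is at z = 420 mm; four square legs, each 48×48 mm in cross-section, run from the floor (z = 0) to the underside of the seat, each flush with a corner of the seat. Four stretchers, 48 mm wide and 30 mm tall, connect adjacent legs with their undersides at z = 182 mm, each running between the inner faces of the legs it joins and aligned with the legs' outer faces on the other axis.

B is a spool: two coaxial disc flanges of radius 111 mm and thickness 18 mm, joined by a core cylinder of radius 16 mm and height 171 mm. The lower flange rests on z = 0 and the three cylinders share a vertical axis.

The spool is on top of the stool.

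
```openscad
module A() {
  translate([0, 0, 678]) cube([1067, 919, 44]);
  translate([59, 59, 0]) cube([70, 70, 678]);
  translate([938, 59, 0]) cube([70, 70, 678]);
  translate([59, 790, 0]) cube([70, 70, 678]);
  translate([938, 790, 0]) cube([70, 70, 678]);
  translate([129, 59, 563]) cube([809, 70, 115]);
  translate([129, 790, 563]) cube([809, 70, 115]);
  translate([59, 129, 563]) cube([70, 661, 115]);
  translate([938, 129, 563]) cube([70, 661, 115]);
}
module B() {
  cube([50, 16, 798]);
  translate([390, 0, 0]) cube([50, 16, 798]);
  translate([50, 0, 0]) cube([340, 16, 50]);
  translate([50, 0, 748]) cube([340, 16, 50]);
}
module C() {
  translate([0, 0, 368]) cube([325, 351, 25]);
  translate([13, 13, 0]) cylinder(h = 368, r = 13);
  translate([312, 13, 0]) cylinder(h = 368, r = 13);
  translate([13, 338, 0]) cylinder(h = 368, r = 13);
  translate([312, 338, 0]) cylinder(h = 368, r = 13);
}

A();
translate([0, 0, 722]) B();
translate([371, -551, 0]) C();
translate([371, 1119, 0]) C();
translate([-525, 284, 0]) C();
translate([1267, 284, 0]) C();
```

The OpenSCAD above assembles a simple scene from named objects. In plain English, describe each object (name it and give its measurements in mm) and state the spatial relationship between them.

A is a rectangular dining table. The top is 1067×919×44 mm with its upper surface at z = 722 mm. It stands on four 70×70 mm square legs, each inset 59 mm from the nearest pair of top edges, running from the floor to the underside of the top. Four apron rails, 70 mm thick and 115 mm tall, run between adjacent legs with their top edges flush with the underside of the top and their outer faces flush with the legs' outer faces.

B is a picture frame with a 340×698 mm rectangular opening (x by z) and a uniform 50 mm border on every side. Frame depth is 16 mm along y. It is built from two vertical stiles running the full outside height and two horizontal rails spanning the gap between the stiles.

C is a simple wooden stool: a rectangular seat 325 mm (x) by 351 mm (y), 25 mm thick, top face at z = 393 mm, on four round legs, each 26 mm in diameter. The legs rest on z = 0, each leg's axis is inset half a diameter from the nearest pair of seat edges (so the leg's bounding box is flush with the corner).

The picture frame is on top of the table. Four stools sit around the table at the −y, +y, −x, +x sides.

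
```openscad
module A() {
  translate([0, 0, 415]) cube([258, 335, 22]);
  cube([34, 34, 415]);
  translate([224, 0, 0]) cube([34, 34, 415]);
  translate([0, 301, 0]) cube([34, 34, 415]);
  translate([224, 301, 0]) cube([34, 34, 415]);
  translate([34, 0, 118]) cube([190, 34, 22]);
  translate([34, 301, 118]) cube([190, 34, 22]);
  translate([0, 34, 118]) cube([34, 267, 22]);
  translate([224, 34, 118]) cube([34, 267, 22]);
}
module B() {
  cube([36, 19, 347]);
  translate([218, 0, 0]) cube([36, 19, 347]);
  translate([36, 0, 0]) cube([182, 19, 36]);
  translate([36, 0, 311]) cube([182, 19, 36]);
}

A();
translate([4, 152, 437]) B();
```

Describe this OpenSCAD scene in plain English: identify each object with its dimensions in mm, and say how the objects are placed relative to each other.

A is a four-legged stool. The seat is a 258×335×22 mm slab whose top surface is at z = 437 mm; four square legs, each 34×34 mm in cross-section, run from the floor (z = 0) to the underside of the seat, each flush with a corner of the seat. Four stretchers, 34 mm wide and 22 mm tall, connect adjacent legs with their undersides at z = 118 mm, each running between the inner faces of the legs it joins and aligned with the legs' outer faces on the other axis.

B is a picture frame with a 182×275 mm rectangular opening (x by z) and a uniform 36 mm border on every side. Frame depth is 19 mm along y. It is built from two vertical stiles running the full outside height and two horizontal rails spanning the gap between the stiles.

The picture frame is on top of the stool.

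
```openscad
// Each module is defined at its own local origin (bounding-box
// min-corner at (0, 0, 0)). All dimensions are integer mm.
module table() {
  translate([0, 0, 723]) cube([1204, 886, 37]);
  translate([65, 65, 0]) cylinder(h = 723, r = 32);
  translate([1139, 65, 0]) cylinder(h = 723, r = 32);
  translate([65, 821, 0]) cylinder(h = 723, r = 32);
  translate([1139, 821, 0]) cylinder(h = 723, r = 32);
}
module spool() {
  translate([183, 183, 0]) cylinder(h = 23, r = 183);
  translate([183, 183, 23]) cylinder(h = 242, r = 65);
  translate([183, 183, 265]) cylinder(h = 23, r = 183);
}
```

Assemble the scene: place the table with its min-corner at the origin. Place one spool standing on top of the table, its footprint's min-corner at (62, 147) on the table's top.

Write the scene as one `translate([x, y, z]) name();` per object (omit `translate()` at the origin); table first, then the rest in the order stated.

table();
translate([62, 147, 760]) spool();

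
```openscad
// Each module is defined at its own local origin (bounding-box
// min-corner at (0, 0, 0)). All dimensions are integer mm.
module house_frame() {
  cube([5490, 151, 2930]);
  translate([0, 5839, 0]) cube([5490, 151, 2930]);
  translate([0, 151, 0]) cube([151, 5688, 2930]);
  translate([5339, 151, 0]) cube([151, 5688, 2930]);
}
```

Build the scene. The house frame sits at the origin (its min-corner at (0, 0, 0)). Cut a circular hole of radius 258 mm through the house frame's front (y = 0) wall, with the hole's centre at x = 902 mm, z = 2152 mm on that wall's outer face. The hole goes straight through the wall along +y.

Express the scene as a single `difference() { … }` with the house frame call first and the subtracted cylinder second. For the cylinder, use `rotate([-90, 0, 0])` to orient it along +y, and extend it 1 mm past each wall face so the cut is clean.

difference() {
  house_frame();
  translate([902, -1, 2152]) rotate([-90, 0, 0]) cylinder(h = 153, r = 258);
}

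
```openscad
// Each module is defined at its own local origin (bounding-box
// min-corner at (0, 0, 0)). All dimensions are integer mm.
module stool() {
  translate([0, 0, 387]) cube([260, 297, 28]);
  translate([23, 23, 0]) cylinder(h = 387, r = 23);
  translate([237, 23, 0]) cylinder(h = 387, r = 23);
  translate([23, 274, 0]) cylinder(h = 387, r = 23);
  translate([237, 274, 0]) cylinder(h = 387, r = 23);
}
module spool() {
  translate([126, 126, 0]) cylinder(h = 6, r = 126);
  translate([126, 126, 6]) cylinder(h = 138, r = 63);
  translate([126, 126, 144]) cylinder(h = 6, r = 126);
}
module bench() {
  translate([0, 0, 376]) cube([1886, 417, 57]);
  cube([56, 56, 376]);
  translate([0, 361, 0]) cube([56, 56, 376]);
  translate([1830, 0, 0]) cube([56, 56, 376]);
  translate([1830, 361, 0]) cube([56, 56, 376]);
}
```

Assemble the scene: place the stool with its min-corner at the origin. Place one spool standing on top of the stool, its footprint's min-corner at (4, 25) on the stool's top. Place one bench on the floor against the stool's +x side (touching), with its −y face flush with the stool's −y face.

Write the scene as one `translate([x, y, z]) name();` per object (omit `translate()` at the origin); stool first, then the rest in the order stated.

stool();
translate([4, 25, 415]) spool();
translate([260, 0, 0]) bench();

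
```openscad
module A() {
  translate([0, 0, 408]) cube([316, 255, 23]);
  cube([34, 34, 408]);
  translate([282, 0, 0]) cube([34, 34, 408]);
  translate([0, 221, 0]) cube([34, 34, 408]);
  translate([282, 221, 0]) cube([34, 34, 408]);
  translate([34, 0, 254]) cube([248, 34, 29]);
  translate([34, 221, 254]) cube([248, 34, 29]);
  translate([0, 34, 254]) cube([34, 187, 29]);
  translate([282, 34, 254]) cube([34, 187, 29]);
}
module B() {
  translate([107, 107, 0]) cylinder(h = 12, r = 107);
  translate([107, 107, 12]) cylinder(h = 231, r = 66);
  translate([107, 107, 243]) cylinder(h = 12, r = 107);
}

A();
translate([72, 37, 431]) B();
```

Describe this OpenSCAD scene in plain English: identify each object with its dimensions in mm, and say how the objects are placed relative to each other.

A is a simple wooden stool: a rectangular seat 316 mm (x) by 255 mm (y), 23 mm thick, top face at z = 431 mm, on four square legs, each 34×34 mm in cross-section. The legs rest on z = 0, each flush with a corner of the seat. Four stretchers, 34 mm wide and 29 mm tall, connect adjacent legs with their undersides at z = 254 mm, each running between the inner faces of the legs it joins and aligned with the legs' outer faces on the other axis.

B is a spool: two coaxial disc flanges of radius 107 mm and thickness 12 mm, joined by a core cylinder of radius 66 mm and height 231 mm. The lower flange rests on z = 0 and the three cylinders share a vertical axis.

The spool is on top of the stool.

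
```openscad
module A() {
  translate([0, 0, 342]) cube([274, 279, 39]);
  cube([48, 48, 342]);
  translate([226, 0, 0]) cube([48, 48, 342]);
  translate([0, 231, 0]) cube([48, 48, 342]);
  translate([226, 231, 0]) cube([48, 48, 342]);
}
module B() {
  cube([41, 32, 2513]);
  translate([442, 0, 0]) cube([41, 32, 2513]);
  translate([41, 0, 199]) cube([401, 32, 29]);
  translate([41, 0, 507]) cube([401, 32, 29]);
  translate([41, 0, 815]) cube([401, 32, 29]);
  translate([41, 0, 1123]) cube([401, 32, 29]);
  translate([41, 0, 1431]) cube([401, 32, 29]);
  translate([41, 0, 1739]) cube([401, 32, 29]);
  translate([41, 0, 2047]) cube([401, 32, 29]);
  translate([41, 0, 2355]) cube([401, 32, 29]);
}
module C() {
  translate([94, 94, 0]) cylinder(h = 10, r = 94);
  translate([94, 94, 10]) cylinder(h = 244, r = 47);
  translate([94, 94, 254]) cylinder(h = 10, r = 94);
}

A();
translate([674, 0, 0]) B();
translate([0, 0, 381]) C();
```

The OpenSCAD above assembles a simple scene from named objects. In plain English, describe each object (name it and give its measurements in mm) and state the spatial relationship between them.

A is a four-legged stool. The seat is 274×279 mm, 39 mm thick, top at z = 381 mm. It stands on four square legs, each 48×48 mm in cross-section, from z = 0 to the seat underside, each flush with a corner of the seat.

B is a straight ladder. Two 41×32 mm vertical rails, 2513 mm tall, stand 483 mm apart (outside-to-outside) with their front faces coplanar on the −y side. 8 rungs, each 32 mm deep and 29 mm tall, span between the inner faces of the rails, front faces flush with the rails. The lowest rung's underside is at z = 199 mm and rungs are spaced 308 mm apart (underside to underside).

C is a spool: two coaxial disc flanges of radius 94 mm and thickness 10 mm, joined by a core cylinder of radius 47 mm and height 244 mm. The lower flange rests on z = 0 and the three cylinders share a vertical axis.

The ladder is on the floor beside the stool on its +x side. The spool is on top of the stool.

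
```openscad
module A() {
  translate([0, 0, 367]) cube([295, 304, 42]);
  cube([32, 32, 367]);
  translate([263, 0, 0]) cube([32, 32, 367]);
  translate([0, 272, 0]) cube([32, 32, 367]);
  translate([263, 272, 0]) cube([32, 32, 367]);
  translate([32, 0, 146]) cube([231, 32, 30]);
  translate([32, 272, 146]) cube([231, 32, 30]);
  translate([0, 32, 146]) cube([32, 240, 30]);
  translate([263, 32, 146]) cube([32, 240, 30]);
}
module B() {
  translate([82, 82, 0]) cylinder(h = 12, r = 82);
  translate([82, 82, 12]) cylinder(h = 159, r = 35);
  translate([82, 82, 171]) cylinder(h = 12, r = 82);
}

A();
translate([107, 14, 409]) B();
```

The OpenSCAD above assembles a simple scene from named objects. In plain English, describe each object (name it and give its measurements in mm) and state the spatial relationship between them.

A is a simple wooden stool: a rectangular seat 295 mm (x) by 304 mm (y), 42 mm thick, top face at z = 409 mm, on four square legs, each 32×32 mm in cross-section. The legs rest on z = 0, each flush with a corner of the seat. Four stretchers, 32 mm wide and 30 mm tall, connect adjacent legs with their undersides at z = 146 mm, each running between the inner faces of the legs it joins and aligned with the legs' outer faces on the other axis.

B is a spool: two coaxial disc flanges of radius 82 mm and thickness 12 mm, joined by a core cylinder of radius 35 mm and height 159 mm. The lower flange rests on z = 0 and the three cylinders share a vertical axis.

The spool is on top of the stool.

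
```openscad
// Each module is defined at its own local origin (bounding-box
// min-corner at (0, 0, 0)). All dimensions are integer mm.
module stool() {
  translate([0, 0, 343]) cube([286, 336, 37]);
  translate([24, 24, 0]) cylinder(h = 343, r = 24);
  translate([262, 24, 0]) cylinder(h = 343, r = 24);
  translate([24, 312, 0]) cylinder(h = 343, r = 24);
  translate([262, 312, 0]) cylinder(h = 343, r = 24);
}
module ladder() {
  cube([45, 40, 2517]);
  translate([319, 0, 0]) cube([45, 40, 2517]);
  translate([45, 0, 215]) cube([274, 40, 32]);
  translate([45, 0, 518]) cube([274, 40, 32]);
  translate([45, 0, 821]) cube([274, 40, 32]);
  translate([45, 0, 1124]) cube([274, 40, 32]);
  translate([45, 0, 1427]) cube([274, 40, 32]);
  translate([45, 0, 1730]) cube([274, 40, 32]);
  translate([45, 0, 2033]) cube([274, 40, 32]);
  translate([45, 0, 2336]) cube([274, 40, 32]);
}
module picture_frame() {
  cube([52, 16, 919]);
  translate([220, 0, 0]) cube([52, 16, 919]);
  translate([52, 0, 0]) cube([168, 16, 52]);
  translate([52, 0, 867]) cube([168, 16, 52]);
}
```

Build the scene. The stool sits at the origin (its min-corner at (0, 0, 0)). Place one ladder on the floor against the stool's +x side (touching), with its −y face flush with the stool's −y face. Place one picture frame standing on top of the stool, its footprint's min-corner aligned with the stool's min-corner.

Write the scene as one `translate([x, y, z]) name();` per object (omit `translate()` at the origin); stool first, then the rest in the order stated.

stool();
translate([286, 0, 0]) ladder();
translate([0, 0, 380]) picture_frame();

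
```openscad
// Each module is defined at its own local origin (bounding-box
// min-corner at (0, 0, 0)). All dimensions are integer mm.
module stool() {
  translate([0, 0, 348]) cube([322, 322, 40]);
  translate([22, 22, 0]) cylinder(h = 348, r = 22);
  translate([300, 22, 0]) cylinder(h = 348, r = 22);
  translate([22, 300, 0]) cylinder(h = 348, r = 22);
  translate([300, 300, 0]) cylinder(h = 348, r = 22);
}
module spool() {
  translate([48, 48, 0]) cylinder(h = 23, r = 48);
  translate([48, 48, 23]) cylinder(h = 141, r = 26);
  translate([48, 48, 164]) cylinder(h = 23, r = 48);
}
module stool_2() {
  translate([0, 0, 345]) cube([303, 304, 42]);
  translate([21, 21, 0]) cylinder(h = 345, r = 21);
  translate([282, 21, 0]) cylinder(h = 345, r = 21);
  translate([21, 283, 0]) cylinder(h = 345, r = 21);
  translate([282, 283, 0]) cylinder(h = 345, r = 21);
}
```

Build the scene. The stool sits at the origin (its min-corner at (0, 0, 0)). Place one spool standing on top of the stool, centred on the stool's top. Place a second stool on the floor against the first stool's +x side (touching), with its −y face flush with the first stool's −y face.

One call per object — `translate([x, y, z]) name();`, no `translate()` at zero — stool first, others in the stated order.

stool();
translate([113, 113, 388]) spool();
translate([322, 0, 0]) stool_2();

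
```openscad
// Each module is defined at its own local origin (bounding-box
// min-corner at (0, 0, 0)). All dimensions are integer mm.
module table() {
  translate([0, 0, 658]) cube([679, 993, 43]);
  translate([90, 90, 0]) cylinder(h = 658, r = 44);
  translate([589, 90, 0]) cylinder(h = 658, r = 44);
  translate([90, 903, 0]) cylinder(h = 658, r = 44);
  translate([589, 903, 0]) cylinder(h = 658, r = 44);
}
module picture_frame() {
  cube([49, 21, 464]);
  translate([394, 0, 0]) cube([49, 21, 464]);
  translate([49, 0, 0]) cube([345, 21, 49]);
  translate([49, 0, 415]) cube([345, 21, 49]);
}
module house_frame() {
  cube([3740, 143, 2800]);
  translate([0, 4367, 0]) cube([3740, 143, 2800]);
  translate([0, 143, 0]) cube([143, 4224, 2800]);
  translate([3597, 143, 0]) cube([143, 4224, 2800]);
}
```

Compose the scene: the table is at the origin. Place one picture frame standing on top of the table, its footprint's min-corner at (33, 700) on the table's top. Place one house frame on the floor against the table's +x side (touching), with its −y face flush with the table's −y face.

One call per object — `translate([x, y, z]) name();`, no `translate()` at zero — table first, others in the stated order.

table();
translate([33, 700, 701]) picture_frame();
translate([679, 0, 0]) house_frame();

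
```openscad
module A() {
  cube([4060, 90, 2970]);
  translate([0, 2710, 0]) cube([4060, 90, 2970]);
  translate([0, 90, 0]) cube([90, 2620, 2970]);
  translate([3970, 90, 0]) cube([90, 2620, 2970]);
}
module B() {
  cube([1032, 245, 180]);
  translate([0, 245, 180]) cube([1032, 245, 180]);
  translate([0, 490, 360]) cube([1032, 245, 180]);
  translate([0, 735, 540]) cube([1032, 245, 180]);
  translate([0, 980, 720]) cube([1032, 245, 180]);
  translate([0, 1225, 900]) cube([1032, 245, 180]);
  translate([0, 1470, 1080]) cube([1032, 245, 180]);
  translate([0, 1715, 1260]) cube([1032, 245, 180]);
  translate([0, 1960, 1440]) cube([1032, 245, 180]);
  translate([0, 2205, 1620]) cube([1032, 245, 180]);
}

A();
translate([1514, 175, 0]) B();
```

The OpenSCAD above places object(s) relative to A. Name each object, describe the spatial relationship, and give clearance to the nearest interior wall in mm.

Clearances: x = 1424, y = 85; minimum 85 mm.

A is a house frame. B is a staircase. The staircase sits inside the house frame, centred. The clearance to the nearest interior wall is 85 mm.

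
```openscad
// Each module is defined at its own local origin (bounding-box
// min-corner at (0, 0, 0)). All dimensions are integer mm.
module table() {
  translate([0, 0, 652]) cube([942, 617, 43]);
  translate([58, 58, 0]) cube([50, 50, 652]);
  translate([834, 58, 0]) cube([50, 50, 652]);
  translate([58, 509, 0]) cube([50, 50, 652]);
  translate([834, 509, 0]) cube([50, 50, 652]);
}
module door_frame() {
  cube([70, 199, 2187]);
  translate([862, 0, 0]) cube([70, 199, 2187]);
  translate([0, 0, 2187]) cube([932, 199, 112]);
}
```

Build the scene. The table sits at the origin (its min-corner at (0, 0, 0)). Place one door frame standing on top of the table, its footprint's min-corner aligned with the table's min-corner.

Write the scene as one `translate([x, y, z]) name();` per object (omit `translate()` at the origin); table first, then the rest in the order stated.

table();
translate([0, 0, 695]) door_frame();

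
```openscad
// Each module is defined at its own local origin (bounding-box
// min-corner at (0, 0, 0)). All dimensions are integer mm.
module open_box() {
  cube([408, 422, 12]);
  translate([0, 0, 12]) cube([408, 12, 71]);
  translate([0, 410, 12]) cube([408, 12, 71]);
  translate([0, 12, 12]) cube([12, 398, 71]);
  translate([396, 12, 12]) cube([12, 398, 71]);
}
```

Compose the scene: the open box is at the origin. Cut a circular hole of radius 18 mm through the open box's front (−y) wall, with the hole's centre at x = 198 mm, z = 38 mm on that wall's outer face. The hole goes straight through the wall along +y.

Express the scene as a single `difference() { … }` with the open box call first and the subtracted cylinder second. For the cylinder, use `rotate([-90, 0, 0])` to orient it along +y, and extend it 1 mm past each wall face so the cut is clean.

difference() {
  open_box();
  translate([198, -1, 38]) rotate([-90, 0, 0]) cylinder(h = 14, r = 18);
}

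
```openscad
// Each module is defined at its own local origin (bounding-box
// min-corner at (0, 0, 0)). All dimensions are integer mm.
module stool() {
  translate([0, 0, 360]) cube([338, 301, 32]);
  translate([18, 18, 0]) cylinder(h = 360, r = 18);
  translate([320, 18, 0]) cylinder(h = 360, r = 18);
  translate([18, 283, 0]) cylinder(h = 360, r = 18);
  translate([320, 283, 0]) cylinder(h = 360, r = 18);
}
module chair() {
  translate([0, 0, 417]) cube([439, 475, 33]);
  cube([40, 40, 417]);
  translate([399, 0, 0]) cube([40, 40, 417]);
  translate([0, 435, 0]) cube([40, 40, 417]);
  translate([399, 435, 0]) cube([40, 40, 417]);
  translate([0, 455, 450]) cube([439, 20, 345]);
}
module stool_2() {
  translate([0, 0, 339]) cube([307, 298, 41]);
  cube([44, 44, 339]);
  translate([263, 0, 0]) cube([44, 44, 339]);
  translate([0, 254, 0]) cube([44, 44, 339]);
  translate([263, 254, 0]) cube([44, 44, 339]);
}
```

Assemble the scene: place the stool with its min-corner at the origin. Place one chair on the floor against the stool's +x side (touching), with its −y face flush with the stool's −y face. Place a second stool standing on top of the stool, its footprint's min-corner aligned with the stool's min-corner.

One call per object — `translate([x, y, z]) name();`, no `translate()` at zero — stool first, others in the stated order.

stool();
translate([338, 0, 0]) chair();
translate([0, 0, 392]) stool_2();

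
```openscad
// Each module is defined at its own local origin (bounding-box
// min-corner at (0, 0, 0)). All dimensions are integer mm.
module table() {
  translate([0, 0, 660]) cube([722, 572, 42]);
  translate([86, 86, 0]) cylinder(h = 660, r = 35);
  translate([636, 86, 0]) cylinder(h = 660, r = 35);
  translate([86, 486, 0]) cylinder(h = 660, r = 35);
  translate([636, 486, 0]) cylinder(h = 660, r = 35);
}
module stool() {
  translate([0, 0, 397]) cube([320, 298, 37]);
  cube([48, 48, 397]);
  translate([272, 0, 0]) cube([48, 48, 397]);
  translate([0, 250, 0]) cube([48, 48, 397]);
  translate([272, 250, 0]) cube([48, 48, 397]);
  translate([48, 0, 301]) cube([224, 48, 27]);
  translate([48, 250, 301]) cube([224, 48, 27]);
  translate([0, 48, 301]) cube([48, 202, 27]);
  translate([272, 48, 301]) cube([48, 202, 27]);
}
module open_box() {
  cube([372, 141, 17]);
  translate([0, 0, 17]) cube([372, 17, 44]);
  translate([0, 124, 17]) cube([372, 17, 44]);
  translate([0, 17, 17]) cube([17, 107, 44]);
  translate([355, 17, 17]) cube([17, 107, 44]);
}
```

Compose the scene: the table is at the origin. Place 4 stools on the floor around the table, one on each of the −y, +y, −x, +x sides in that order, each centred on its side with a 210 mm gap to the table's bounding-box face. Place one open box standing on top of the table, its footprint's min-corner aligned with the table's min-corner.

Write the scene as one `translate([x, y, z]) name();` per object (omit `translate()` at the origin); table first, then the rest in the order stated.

table();
translate([201, -508, 0]) stool();
translate([201, 782, 0]) stool();
translate([-530, 137, 0]) stool();
translate([932, 137, 0]) stool();
translate([0, 0, 702]) open_box();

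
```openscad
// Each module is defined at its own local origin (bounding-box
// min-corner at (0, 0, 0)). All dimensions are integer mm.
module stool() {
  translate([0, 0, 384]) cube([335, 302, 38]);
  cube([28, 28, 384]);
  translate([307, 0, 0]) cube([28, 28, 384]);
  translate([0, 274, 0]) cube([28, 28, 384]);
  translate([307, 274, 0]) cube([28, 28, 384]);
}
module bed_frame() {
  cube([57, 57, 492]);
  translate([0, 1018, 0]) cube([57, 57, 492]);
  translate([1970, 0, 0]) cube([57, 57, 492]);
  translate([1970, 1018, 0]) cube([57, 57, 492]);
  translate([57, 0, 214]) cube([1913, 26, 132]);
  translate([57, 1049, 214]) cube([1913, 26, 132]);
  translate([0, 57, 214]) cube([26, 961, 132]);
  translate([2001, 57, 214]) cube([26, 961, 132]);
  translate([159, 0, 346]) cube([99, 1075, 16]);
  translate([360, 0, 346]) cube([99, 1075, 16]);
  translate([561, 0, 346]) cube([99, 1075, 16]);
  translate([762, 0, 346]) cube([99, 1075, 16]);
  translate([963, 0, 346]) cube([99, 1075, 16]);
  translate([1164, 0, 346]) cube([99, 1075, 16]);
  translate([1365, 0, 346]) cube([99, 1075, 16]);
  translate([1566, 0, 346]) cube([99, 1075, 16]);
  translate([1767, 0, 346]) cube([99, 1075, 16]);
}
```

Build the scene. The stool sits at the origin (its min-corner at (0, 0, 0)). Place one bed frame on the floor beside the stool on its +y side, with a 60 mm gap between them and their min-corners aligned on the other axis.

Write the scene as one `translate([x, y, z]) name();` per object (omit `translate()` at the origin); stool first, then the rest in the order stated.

stool();
translate([0, 362, 0]) bed_frame();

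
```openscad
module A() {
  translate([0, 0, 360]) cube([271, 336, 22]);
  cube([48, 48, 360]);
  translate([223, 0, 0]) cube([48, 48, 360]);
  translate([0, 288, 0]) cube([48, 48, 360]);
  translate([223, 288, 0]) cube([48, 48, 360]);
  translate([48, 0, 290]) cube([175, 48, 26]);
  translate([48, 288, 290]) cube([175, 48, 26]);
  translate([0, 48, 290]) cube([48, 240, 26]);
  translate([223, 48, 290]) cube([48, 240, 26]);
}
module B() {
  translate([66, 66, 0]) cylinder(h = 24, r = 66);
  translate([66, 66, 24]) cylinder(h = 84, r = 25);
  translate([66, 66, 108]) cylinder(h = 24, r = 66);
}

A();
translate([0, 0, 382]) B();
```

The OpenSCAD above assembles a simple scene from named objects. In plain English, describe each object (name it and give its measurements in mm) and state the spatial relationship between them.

A is a four-legged stool. The seat is a 271×336×22 mm slab whose top surface is at z = 382 mm; four square legs, each 48×48 mm in cross-section, run from the floor (z = 0) to the underside of the seat, each flush with a corner of the seat. Four stretchers, 48 mm wide and 26 mm tall, connect adjacent legs with their undersides at z = 290 mm, each running between the inner faces of the legs it joins and aligned with the legs' outer faces on the other axis.

B is a spool: two coaxial disc flanges of radius 66 mm and thickness 24 mm, joined by a core cylinder of radius 25 mm and height 84 mm. The lower flange rests on z = 0 and the three cylinders share a vertical axis.

The spool is on top of the stool.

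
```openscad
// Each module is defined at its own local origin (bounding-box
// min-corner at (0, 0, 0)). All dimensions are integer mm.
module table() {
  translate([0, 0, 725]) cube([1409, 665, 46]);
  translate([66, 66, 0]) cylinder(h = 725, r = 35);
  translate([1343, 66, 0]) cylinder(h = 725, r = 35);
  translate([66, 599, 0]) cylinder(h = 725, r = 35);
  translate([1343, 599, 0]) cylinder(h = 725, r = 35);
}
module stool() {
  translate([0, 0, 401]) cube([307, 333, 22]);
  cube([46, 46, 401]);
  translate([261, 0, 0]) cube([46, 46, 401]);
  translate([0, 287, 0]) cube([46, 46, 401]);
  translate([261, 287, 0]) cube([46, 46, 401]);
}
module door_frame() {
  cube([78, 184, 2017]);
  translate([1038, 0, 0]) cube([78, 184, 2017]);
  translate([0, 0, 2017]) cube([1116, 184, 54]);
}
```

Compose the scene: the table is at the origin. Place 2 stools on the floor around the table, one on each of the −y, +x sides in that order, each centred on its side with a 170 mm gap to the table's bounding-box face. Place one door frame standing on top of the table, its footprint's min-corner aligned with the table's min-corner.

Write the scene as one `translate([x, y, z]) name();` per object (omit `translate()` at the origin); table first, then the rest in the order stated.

table();
translate([551, -503, 0]) stool();
translate([1579, 166, 0]) stool();
translate([0, 0, 771]) door_frame();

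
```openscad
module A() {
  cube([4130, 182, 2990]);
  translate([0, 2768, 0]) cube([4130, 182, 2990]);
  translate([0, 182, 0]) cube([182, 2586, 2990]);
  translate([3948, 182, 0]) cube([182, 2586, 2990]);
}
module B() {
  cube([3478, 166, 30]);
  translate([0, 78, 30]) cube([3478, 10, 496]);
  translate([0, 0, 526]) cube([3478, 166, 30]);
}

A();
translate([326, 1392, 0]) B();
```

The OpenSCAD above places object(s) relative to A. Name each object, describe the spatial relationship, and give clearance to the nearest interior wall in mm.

A is a house frame. B is an I-beam. The I-beam sits inside the house frame, centred. The clearance to the nearest interior wall is 144 mm.

Clearances: x = 144, y = 1210; minimum 144 mm.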